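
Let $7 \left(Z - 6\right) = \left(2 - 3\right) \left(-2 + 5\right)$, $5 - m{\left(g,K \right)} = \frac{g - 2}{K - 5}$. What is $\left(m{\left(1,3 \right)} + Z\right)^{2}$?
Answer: $\frac{19881}{196} \approx 101.43$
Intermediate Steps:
$m{\left(g,K \right)} = 5 - \frac{-2 + g}{-5 + K}$ ($m{\left(g,K \right)} = 5 - \frac{g - 2}{K - 5} = 5 - \frac{-2 + g}{-5 + K}$)
$Z = \frac{39}{7}$ ($Z = 6 + \frac{\left(2 - 3\right) \left(-2 + 5\right)}{7} = 6 + \frac{\left(-1\right) 3}{7} = 6 + \frac{1}{7} \left(-3\right) = 6 - \frac{3}{7} = \frac{39}{7} \approx 5.5714$)
$\left(m{\left(1,3 \right)} + Z\right)^{2} = \left(\frac{-23 - 1 + 5 \cdot 3}{-5 + 3} + \frac{39}{7}\right)^{2} = \left(\frac{-23 - 1 + 15}{-2} + \frac{39}{7}\right)^{2} = \left(\left(- \frac{1}{2}\right) \left(-9\right) + \frac{39}{7}\right)^{2} = \left(\frac{9}{2} + \frac{39}{7}\right)^{2} = \left(\frac{141}{14}\right)^{2} = \frac{19881}{196}$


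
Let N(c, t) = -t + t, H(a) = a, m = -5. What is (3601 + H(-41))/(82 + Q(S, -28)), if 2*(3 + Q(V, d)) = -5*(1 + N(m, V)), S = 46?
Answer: 7120/153 ≈ 46.536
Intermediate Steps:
N(c, t) = 0
Q(V, d) = -11/2 (Q(V, d) = -3 + (-5*(1 + 0))/2 = -3 + (-5*1)/2 = -3 + (½)*(-5) = -3 - 5/2 = -11/2)
(3601 + H(-41))/(82 + Q(S, -28)) = (3601 - 41)/(82 - 11/2) = 3560/(153/2) = 3560*(2/153) = 7120/153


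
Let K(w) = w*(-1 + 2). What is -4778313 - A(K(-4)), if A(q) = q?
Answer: -4778309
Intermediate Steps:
K(w) = w (K(w) = w*1 = w)
-4778313 - A(K(-4)) = -4778313 - 1*(-4) = -4778313 + 4 = -4778309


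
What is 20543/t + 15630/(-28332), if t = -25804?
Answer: -82111733/60923244 ≈ -1.3478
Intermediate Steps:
20543/t + 15630/(-28332) = 20543/(-25804) + 15630/(-28332) = 20543*(-1/25804) + 15630*(-1/28332) = -20543/25804 - 2605/4722 = -82111733/60923244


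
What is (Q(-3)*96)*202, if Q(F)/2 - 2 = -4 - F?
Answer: 38784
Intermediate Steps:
Q(F) = -4 - 2*F (Q(F) = 4 + 2*(-4 - F) = 4 + (-8 - 2*F) = -4 - 2*F)
(Q(-3)*96)*202 = ((-4 - 2*(-3))*96)*202 = ((-4 + 6)*96)*202 = (2*96)*202 = 192*202 = 38784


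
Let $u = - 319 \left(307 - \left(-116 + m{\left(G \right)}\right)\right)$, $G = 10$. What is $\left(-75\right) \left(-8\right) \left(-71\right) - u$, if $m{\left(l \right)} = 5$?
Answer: $90742$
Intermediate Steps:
$u = -133342$ ($u = - 319 \left(307 + \left(116 - 5\right)\right) = - 319 \left(307 + 111\right) = \left(-319\right) 418 = -133342$)
$\left(-75\right) \left(-8\right) \left(-71\right) - u = \left(-75\right) \left(-8\right) \left(-71\right) - -133342 = 600 \left(-71\right) + 133342 = -42600 + 133342 = 90742$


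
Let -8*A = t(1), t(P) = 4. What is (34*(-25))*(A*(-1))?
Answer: -425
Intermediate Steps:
A = -1/2 (A = -1/8*4 = -1/2 ≈ -0.50000)
(34*(-25))*(A*(-1)) = (34*(-25))*(-1/2*(-1)) = -850*1/2 = -425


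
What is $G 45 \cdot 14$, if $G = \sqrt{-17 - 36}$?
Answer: $630 i \sqrt{53} \approx 4586.5 i$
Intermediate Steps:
$G = i \sqrt{53}$ ($G = \sqrt{-17 - 36} = \sqrt{-53} = i \sqrt{53} \approx 7.2801 i$)
$G 45 \cdot 14 = i \sqrt{53} \cdot 45 \cdot 14 = 45 i \sqrt{53} \cdot 14 = 630 i \sqrt{53}$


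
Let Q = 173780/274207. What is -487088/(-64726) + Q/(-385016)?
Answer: 6427982169637897/854173506465814 ≈ 7.5254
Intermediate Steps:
Q = 173780/274207 (Q = 173780*(1/274207) = 173780/274207 ≈ 0.63375)
-487088/(-64726) + Q/(-385016) = -487088/(-64726) + (173780/274207)/(-385016) = -487088*(-1/64726) + (173780/274207)*(-1/385016) = 243544/32363 - 43445/26393520578 = 6427982169637897/854173506465814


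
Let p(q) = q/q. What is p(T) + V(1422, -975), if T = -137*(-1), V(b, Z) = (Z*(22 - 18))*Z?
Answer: 3802501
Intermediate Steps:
V(b, Z) = 4*Z**2 (V(b, Z) = (Z*4)*Z = (4*Z)*Z = 4*Z**2)
T = 137
p(q) = 1
p(T) + V(1422, -975) = 1 + 4*(-975)**2 = 1 + 4*950625 = 1 + 3802500 = 3802501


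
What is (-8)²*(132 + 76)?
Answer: 13312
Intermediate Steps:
(-8)²*(132 + 76) = 64*208 = 13312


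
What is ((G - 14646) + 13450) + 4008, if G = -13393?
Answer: -10581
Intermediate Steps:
((G - 14646) + 13450) + 4008 = ((-13393 - 14646) + 13450) + 4008 = (-28039 + 13450) + 4008 = -14589 + 4008 = -10581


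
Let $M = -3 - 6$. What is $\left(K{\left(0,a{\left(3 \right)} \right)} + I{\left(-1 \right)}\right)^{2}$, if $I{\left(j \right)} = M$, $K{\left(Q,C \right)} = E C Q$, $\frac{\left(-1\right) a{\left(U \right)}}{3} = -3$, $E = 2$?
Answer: $81$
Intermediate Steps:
$a{\left(U \right)} = 9$ ($a{\left(U \right)} = \left(-3\right) \left(-3\right) = 9$)
$K{\left(Q,C \right)} = 2 C Q$
$M = -9$
$I{\left(j \right)} = -9$
$\left(K{\left(0,a{\left(3 \right)} \right)} + I{\left(-1 \right)}\right)^{2} = \left(2 \cdot 9 \cdot 0 - 9\right)^{2} = \left(0 - 9\right)^{2} = \left(-9\right)^{2} = 81$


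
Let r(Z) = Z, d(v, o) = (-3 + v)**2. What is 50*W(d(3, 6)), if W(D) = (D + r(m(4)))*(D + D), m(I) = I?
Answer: 0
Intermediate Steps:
W(D) = 2*D*(4 + D) (W(D) = (D + 4)*(D + D) = (4 + D)*(2*D) = 2*D*(4 + D))
50*W(d(3, 6)) = 50*(2*(-3 + 3)**2*(4 + (-3 + 3)**2)) = 50*(2*0**2*(4 + 0**2)) = 50*(2*0*(4 + 0)) = 50*(2*0*4) = 50*0 = 0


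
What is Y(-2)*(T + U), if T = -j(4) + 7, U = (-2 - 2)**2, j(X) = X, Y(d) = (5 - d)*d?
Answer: -266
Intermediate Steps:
Y(d) = d*(5 - d)
U = 16 (U = (-4)**2 = 16)
T = 3 (T = -1*4 + 7 = -4 + 7 = 3)
Y(-2)*(T + U) = (-2*(5 - 1*(-2)))*(3 + 16) = -2*(5 + 2)*19 = -2*7*19 = -14*19 = -266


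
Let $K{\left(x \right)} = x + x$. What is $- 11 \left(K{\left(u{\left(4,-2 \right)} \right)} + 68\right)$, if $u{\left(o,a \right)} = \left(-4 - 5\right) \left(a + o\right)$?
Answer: $-352$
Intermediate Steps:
$u{\left(o,a \right)} = - 9 a - 9 o$ ($u{\left(o,a \right)} = - 9 \left(a + o\right) = - 9 a - 9 o$)
$K{\left(x \right)} = 2 x$
$- 11 \left(K{\left(u{\left(4,-2 \right)} \right)} + 68\right) = - 11 \left(2 \left(\left(-9\right) \left(-2\right) - 36\right) + 68\right) = - 11 \left(2 \left(18 - 36\right) + 68\right) = - 11 \left(2 \left(-18\right) + 68\right) = - 11 \left(-36 + 68\right) = \left(-11\right) 32 = -352$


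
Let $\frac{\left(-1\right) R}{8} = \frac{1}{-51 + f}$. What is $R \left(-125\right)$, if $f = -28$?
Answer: $- \frac{1000}{79} \approx -12.658$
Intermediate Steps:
$R = \frac{8}{79}$ ($R = - \frac{8}{-51 - 28} = - \frac{8}{-79} = \left(-8\right) \left(- \frac{1}{79}\right) = \frac{8}{79} \approx 0.10127$)
$R \left(-125\right) = \frac{8}{79} \left(-125\right) = - \frac{1000}{79}$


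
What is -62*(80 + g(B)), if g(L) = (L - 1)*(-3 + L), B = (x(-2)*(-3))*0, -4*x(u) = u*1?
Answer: -5146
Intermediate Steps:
x(u) = -u/4
B = 0 (B = (-1/4*(-2)*(-3))*0 = ((1/2)*(-3))*0 = -3/2*0 = 0)
g(L) = (-1 + L)*(-3 + L)
-62*(80 + g(B)) = -62*(80 + (3 + 0**2 - 4*0)) = -62*(80 + (3 + 0 + 0)) = -62*(80 + 3) = -62*83 = -5146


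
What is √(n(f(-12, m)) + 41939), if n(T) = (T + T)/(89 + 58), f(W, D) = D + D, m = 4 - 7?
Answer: √2055007/7 ≈ 204.79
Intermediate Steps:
m = -3
f(W, D) = 2*D
n(T) = 2*T/147 (n(T) = (2*T)/147 = (2*T)*(1/147) = 2*T/147)
√(n(f(-12, m)) + 41939) = √(2*(2*(-3))/147 + 41939) = √((2/147)*(-6) + 41939) = √(-4/49 + 41939) = √(2055007/49) = √2055007/7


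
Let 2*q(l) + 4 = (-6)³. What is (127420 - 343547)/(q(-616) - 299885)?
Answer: 216127/299995 ≈ 0.72044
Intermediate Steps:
q(l) = -110 (q(l) = -2 + (½)*(-6)³ = -2 + (½)*(-216) = -2 - 108 = -110)
(127420 - 343547)/(q(-616) - 299885) = (127420 - 343547)/(-110 - 299885) = -216127/(-299995) = -216127*(-1/299995) = 216127/299995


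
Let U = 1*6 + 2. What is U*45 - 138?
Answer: 222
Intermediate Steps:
U = 8 (U = 6 + 2 = 8)
U*45 - 138 = 8*45 - 138 = 360 - 138 = 222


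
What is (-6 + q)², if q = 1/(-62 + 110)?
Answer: 82369/2304 ≈ 35.750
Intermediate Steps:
q = 1/48 ≈ 0.020833
(-6 + q)² = (-6 + 1/48)² = (-287/48)² = 82369/2304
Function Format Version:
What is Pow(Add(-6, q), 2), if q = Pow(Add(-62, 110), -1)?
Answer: Rational(82369, 2304) ≈ 35.750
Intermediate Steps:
q = Rational(1, 48) (q = Pow(48, -1) = Rational(1, 48) ≈ 0.020833)
Pow(Add(-6, q), 2) = Pow(Add(-6, Rational(1, 48)), 2) = Pow(Rational(-287, 48), 2) = Rational(82369, 2304)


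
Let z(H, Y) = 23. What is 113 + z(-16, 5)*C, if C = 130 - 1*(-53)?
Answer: 4322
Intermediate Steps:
C = 183 (C = 130 + 53 = 183)
113 + z(-16, 5)*C = 113 + 23*183 = 113 + 4209 = 4322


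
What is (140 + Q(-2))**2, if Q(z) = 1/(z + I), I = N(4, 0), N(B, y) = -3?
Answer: 488601/25 ≈ 19544.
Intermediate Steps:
I = -3
Q(z) = 1/(-3 + z) (Q(z) = 1/(z - 3) = 1/(-3 + z))
(140 + Q(-2))**2 = (140 + 1/(-3 - 2))**2 = (140 + 1/(-5))**2 = (140 - 1/5)**2 = (699/5)**2 = 488601/25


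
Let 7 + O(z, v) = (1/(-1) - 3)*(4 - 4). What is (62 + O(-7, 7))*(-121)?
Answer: -6655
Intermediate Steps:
O(z, v) = -7 (O(z, v) = -7 + (1/(-1) - 3)*(4 - 4) = -7 + (-1 - 3)*0 = -7 - 4*0 = -7 + 0 = -7)
(62 + O(-7, 7))*(-121) = (62 - 7)*(-121) = 55*(-121) = -6655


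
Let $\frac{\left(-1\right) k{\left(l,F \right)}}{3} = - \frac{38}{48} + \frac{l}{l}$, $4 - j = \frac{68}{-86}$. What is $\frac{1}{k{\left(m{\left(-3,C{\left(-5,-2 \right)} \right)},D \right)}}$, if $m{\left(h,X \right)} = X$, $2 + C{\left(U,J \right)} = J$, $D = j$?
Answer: $- \frac{8}{5} \approx -1.6$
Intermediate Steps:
$j = \frac{206}{43}$ ($j = 4 - \frac{68}{-86} = 4 - 68 \left(- \frac{1}{86}\right) = 4 - - \frac{34}{43} = 4 + \frac{34}{43} = \frac{206}{43} \approx 4.7907$)
$D = \frac{206}{43} \approx 4.7907$
$C{\left(U,J \right)} = -2 + J$
$k{\left(l,F \right)} = - \frac{5}{8}$ ($k{\left(l,F \right)} = - 3 \left(- \frac{38}{48} + \frac{l}{l}\right) = - 3 \left(\left(-38\right) \frac{1}{48} + 1\right) = - 3 \left(- \frac{19}{24} + 1\right) = \left(-3\right) \frac{5}{24} = - \frac{5}{8}$)
$\frac{1}{k{\left(m{\left(-3,C{\left(-5,-2 \right)} \right)},D \right)}} = \frac{1}{- \frac{5}{8}} = - \frac{8}{5}$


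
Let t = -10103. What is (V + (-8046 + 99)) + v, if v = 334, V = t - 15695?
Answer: -33411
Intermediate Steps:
V = -25798 (V = -10103 - 15695 = -25798)
(V + (-8046 + 99)) + v = (-25798 + (-8046 + 99)) + 334 = (-25798 - 7947) + 334 = -33745 + 334 = -33411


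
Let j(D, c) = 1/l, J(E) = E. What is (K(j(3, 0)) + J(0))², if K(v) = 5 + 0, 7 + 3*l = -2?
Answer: 25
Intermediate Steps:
l = -3 (l = -7/3 + (⅓)*(-2) = -7/3 - ⅔ = -3)
j(D, c) = -⅓ (j(D, c) = 1/(-3) = -⅓)
K(v) = 5
(K(j(3, 0)) + J(0))² = (5 + 0)² = 5² = 25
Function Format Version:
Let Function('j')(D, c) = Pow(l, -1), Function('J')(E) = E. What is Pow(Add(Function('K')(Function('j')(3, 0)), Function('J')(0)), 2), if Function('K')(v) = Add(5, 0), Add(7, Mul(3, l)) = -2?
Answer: 25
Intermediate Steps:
l = -3 (l = Add(Rational(-7, 3), Mul(Rational(1, 3), -2)) = Add(Rational(-7, 3), Rational(-2, 3)) = -3)
Function('j')(D, c) = Rational(-1, 3) (Function('j')(D, c) = Pow(-3, -1) = Rational(-1, 3))
Function('K')(v) = 5
Pow(Add(Function('K')(Function('j')(3, 0)), Function('J')(0)), 2) = Pow(Add(5, 0), 2) = Pow(5, 2) = 25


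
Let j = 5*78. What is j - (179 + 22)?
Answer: 189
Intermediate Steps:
j = 390
j - (179 + 22) = 390 - (179 + 22) = 390 - 1*201 = 390 - 201 = 189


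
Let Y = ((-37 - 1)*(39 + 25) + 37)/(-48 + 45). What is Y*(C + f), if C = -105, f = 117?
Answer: 9580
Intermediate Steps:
Y = 2395/3 (Y = (-38*64 + 37)/(-3) = (-2432 + 37)*(-⅓) = -2395*(-⅓) = 2395/3 ≈ 798.33)
Y*(C + f) = 2395*(-105 + 117)/3 = (2395/3)*12 = 9580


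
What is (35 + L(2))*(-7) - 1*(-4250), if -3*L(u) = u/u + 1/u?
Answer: 8017/2 ≈ 4008.5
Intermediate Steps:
L(u) = -⅓ - 1/(3*u) (L(u) = -(u/u + 1/u)/3 = -(1 + 1/u)/3 = -⅓ - 1/(3*u))
(35 + L(2))*(-7) - 1*(-4250) = (35 + (⅓)*(-1 - 1*2)/2)*(-7) - 1*(-4250) = (35 + (⅓)*(½)*(-1 - 2))*(-7) + 4250 = (35 + (⅓)*(½)*(-3))*(-7) + 4250 = (35 - ½)*(-7) + 4250 = (69/2)*(-7) + 4250 = -483/2 + 4250 = 8017/2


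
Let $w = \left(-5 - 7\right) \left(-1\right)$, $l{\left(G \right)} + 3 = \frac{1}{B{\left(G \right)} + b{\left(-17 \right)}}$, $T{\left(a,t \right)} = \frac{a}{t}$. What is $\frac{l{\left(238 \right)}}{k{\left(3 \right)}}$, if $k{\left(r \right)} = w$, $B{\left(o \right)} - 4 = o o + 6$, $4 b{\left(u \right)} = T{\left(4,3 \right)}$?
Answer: $- \frac{84981}{339926} \approx -0.25$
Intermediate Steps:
$b{\left(u \right)} = \frac{1}{3}$ ($b{\left(u \right)} = \frac{4 \cdot \frac{1}{3}}{4} = \frac{1}{4} \cdot \frac{4}{3} = \frac{1}{3}$)
$B{\left(o \right)} = 10 + o^{2}$ ($B{\left(o \right)} = 4 + \left(o o + 6\right) = 4 + \left(o^{2} + 6\right) = 4 + \left(6 + o^{2}\right) = 10 + o^{2}$)
$l{\left(G \right)} = -3 + \frac{1}{\frac{31}{3} + G^{2}}$ ($l{\left(G \right)} = -3 + \frac{1}{\left(10 + G^{2}\right) + \frac{1}{3}} = -3 + \frac{1}{\frac{31}{3} + G^{2}}$)
$w = 12$ ($w = \left(-12\right) \left(-1\right) = 12$)
$k{\left(r \right)} = 12$
$\frac{l{\left(238 \right)}}{k{\left(3 \right)}} = \frac{9 \frac{1}{31 + 3 \cdot 238^{2}} \left(-10 - 238^{2}\right)}{12} = \frac{9 \left(-10 - 56644\right)}{31 + 3 \cdot 56644} \cdot \frac{1}{12} = \frac{9 \left(-10 - 56644\right)}{31 + 169932} \cdot \frac{1}{12} = 9 \cdot \frac{1}{169963} \left(-56654\right) \frac{1}{12} = \left(- \frac{509886}{169963}\right) \frac{1}{12} = - \frac{84981}{339926}$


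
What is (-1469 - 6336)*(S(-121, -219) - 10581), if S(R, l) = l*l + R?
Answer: -290806495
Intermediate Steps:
S(R, l) = R + l² (S(R, l) = l² + R = R + l²)
(-1469 - 6336)*(S(-121, -219) - 10581) = (-1469 - 6336)*((-121 + (-219)²) - 10581) = -7805*((-121 + 47961) - 10581) = -7805*(47840 - 10581) = -7805*37259 = -290806495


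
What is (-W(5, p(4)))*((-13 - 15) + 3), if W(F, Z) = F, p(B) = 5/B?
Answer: 125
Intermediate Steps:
(-W(5, p(4)))*((-13 - 15) + 3) = (-1*5)*((-13 - 15) + 3) = -5*(-28 + 3) = -5*(-25) = 125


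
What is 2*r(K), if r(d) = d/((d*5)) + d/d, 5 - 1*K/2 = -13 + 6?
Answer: 12/5 ≈ 2.4000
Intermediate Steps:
K = 24 (K = 10 - 2*(-13 + 6) = 10 - 2*(-7) = 10 + 14 = 24)
r(d) = 6/5 (r(d) = d/((5*d)) + 1 = d*(1/(5*d)) + 1 = ⅕ + 1 = 6/5)
2*r(K) = 2*(6/5) = 12/5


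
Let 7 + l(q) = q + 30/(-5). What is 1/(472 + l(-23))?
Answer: 1/436 ≈ 0.0022936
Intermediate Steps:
l(q) = -13 + q (l(q) = -7 + (q + 30/(-5)) = -7 + (q + 30*(-1/5)) = -7 + (q - 6) = -7 + (-6 + q) = -13 + q)
1/(472 + l(-23)) = 1/(472 + (-13 - 23)) = 1/(472 - 36) = 1/436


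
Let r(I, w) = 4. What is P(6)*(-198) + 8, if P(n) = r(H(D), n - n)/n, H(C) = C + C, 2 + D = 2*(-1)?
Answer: -124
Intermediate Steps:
D = -4 (D = -2 + 2*(-1) = -2 - 2 = -4)
H(C) = 2*C
P(n) = 4/n
P(6)*(-198) + 8 = (4/6)*(-198) + 8 = (4*(1/6))*(-198) + 8 = (2/3)*(-198) + 8 = -132 + 8 = -124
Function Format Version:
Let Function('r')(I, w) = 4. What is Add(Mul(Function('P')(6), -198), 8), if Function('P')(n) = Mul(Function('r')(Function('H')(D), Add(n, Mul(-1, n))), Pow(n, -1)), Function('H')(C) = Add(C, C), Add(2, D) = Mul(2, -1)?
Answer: -124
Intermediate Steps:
D = -4 (D = Add(-2, Mul(2, -1)) = Add(-2, -2) = -4)
Function('H')(C) = Mul(2, C)
Function('P')(n) = Mul(4, Pow(n, -1))
Add(Mul(Function('P')(6), -198), 8) = Add(Mul(Mul(4, Pow(6, -1)), -198), 8) = Add(Mul(Mul(4, Rational(1, 6)), -198), 8) = Add(Mul(Rational(2, 3), -198), 8) = Add(-132, 8) = -124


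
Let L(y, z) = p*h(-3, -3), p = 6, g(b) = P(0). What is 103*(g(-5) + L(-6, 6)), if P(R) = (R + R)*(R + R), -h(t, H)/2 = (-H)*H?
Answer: 11124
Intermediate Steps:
h(t, H) = 2*H**2 (h(t, H) = -2*(-H)*H = -(-2)*H**2 = 2*H**2)
P(R) = 4*R**2 (P(R) = (2*R)*(2*R) = 4*R**2)
g(b) = 0 (g(b) = 4*0**2 = 4*0 = 0)
L(y, z) = 108 (L(y, z) = 6*(2*(-3)**2) = 6*(2*9) = 6*18 = 108)
103*(g(-5) + L(-6, 6)) = 103*(0 + 108) = 103*108 = 11124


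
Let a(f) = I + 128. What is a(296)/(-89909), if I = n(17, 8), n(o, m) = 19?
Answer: -147/89909 ≈ -0.0016350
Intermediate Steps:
I = 19
a(f) = 147 (a(f) = 19 + 128 = 147)
a(296)/(-89909) = 147/(-89909) = 147*(-1/89909) = -147/89909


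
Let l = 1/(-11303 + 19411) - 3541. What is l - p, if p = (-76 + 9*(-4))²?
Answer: -130417179/8108 ≈ -16085.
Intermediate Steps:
p = 12544 (p = (-76 - 36)² = (-112)² = 12544)
l = -28710427/8108 (l = 1/8108 - 3541 = -28710427/8108 ≈ -3541.0)
l - p = -28710427/8108 - 1*12544 = -28710427/8108 - 12544 = -130417179/8108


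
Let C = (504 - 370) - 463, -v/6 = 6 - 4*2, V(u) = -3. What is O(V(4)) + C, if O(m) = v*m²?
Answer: -221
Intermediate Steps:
v = 12 (v = -6*(6 - 4*2) = -6*(6 - 8) = -6*(-2) = 12)
O(m) = 12*m²
C = -329 (C = 134 - 463 = -329)
O(V(4)) + C = 12*(-3)² - 329 = 12*9 - 329 = 108 - 329 = -221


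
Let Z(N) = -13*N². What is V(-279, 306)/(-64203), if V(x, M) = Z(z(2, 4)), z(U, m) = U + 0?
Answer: 52/64203 ≈ 0.00080993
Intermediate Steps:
z(U, m) = U
V(x, M) = -52 (V(x, M) = -13*2² = -13*4 = -52)
V(-279, 306)/(-64203) = -52/(-64203) = -52*(-1/64203) = 52/64203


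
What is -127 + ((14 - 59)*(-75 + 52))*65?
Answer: 67148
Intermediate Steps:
-127 + ((14 - 59)*(-75 + 52))*65 = -127 - 45*(-23)*65 = -127 + 1035*65 = -127 + 67275 = 67148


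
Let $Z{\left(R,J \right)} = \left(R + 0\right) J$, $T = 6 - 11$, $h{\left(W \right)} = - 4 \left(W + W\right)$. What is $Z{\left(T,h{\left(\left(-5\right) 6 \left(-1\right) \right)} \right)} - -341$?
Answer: $1541$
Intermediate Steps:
$h{\left(W \right)} = - 8 W$ ($h{\left(W \right)} = - 4 \cdot 2 W = - 8 W$)
$T = -5$ ($T = 6 - 11 = -5$)
$Z{\left(R,J \right)} = J R$ ($Z{\left(R,J \right)} = R J = J R$)
$Z{\left(T,h{\left(\left(-5\right) 6 \left(-1\right) \right)} \right)} - -341 = - 8 \left(-5\right) 6 \left(-1\right) \left(-5\right) - -341 = - 8 \left(\left(-30\right) \left(-1\right)\right) \left(-5\right) + 341 = \left(-8\right) 30 \left(-5\right) + 341 = \left(-240\right) \left(-5\right) + 341 = 1200 + 341 = 1541$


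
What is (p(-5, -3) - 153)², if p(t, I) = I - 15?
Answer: 29241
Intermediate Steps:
p(t, I) = -15 + I
(p(-5, -3) - 153)² = ((-15 - 3) - 153)² = (-18 - 153)² = (-171)² = 29241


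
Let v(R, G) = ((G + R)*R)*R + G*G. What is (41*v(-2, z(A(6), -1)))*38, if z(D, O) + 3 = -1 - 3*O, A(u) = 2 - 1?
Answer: -17138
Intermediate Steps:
A(u) = 1
z(D, O) = -4 - 3*O (z(D, O) = -3 + (-1 - 3*O) = -4 - 3*O)
v(R, G) = G² + R²*(G + R) (v(R, G) = (R*(G + R))*R + G² = R²*(G + R) + G² = G² + R²*(G + R))
(41*v(-2, z(A(6), -1)))*38 = (41*((-4 - 3*(-1))² + (-2)³ + (-4 - 3*(-1))*(-2)²))*38 = (41*((-4 + 3)² - 8 + (-4 + 3)*4))*38 = (41*((-1)² - 8 - 1*4))*38 = (41*(1 - 8 - 4))*38 = (41*(-11))*38 = -451*38 = -17138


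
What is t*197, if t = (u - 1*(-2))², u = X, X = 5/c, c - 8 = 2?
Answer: 4925/4 ≈ 1231.3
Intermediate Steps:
c = 10 (c = 8 + 2 = 10)
X = ½ (X = 5/10 = 5*(⅒) = ½ ≈ 0.50000)
u = ½ ≈ 0.50000
t = 25/4 (t = (½ - 1*(-2))² = (½ + 2)² = (5/2)² = 25/4 ≈ 6.2500)
t*197 = (25/4)*197 = 4925/4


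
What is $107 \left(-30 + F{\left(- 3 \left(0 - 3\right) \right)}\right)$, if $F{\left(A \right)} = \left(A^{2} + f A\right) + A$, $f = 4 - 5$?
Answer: $5457$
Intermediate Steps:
$f = -1$ ($f = 4 - 5 = -1$)
$F{\left(A \right)} = A^{2}$ ($F{\left(A \right)} = \left(A^{2} - A\right) + A = A^{2}$)
$107 \left(-30 + F{\left(- 3 \left(0 - 3\right) \right)}\right) = 107 \left(-30 + \left(- 3 \left(0 - 3\right)\right)^{2}\right) = 107 \left(-30 + \left(\left(-3\right) \left(-3\right)\right)^{2}\right) = 107 \left(-30 + 9^{2}\right) = 107 \left(-30 + 81\right) = 107 \cdot 51 = 5457$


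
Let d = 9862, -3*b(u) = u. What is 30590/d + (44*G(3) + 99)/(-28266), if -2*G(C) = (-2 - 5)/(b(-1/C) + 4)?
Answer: 5323752257/1719015634 ≈ 3.0970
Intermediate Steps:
b(u) = -u/3
G(C) = 7/(2*(4 + 1/(3*C))) (G(C) = -(-2 - 5)/(2*(-(-1)/(3*C) + 4)) = -(-7)/(2*(1/(3*C) + 4)) = -(-7)/(2*(4 + 1/(3*C))) = 7/(2*(4 + 1/(3*C))))
30590/d + (44*G(3) + 99)/(-28266) = 30590/9862 + (44*((21/2)*3/(1 + 12*3)) + 99)/(-28266) = 30590*(1/9862) + (44*((21/2)*3/(1 + 36)) + 99)*(-1/28266) = 15295/4931 + (44*((21/2)*3/37) + 99)*(-1/28266) = 15295/4931 + (44*((21/2)*3*(1/37)) + 99)*(-1/28266) = 15295/4931 + (44*(63/74) + 99)*(-1/28266) = 15295/4931 + (1386/37 + 99)*(-1/28266) = 15295/4931 + (5049/37)*(-1/28266) = 15295/4931 - 1683/348614 = 5323752257/1719015634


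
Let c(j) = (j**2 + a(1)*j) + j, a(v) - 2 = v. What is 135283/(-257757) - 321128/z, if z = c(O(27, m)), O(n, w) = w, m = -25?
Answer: -27614671157/45107475 ≈ -612.20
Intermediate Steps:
a(v) = 2 + v
c(j) = j**2 + 4*j (c(j) = (j**2 + (2 + 1)*j) + j = (j**2 + 3*j) + j = j**2 + 4*j)
z = 525 (z = -25*(4 - 25) = -25*(-21) = 525)
135283/(-257757) - 321128/z = 135283/(-257757) - 321128/525 = 135283*(-1/257757) - 321128*1/525 = -135283/257757 - 321128/525 = -27614671157/45107475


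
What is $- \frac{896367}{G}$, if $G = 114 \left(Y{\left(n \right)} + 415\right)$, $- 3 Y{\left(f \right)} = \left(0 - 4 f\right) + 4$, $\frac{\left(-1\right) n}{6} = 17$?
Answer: $- \frac{896367}{31654} \approx -28.318$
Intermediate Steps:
$n = -102$ ($n = \left(-6\right) 17 = -102$)
$Y{\left(f \right)} = - \frac{4}{3} + \frac{4 f}{3}$ ($Y{\left(f \right)} = - \frac{\left(0 - 4 f\right) + 4}{3} = - \frac{- 4 f + 4}{3} = - \frac{4 - 4 f}{3} = - \frac{4}{3} + \frac{4 f}{3}$)
$G = 31654$ ($G = 114 \left(\left(- \frac{4}{3} + \frac{4}{3} \left(-102\right)\right) + 415\right) = 114 \left(\left(- \frac{4}{3} - 136\right) + 415\right) = 114 \left(- \frac{412}{3} + 415\right) = 114 \cdot \frac{833}{3} = 31654$)
$- \frac{896367}{G} = - \frac{896367}{31654}$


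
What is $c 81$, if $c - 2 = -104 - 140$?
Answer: $-19602$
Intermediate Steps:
$c = -242$ ($c = 2 - 244 = -242$)
$c 81 = \left(-242\right) 81 = -19602$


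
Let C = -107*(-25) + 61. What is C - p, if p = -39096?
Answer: 41832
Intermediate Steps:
C = 2736 (C = 2675 + 61 = 2736)
C - p = 2736 - 1*(-39096) = 2736 + 39096 = 41832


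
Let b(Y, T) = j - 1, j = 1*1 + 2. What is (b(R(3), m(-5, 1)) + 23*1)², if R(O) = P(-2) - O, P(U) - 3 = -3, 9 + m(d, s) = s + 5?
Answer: 625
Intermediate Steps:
j = 3 (j = 1 + 2 = 3)
m(d, s) = -4 + s (m(d, s) = -9 + (s + 5) = -9 + (5 + s) = -4 + s)
P(U) = 0 (P(U) = 3 - 3 = 0)
R(O) = -O (R(O) = 0 - O = -O)
b(Y, T) = 2 (b(Y, T) = 3 - 1 = 2)
(b(R(3), m(-5, 1)) + 23*1)² = (2 + 23*1)² = (2 + 23)² = 25² = 625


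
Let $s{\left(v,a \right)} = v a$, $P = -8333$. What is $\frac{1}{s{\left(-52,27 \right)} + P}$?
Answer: $- \frac{1}{9737} \approx -0.0001027$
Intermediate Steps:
$s{\left(v,a \right)} = a v$
$\frac{1}{s{\left(-52,27 \right)} + P} = \frac{1}{27 \left(-52\right) - 8333} = \frac{1}{-1404 - 8333} = \frac{1}{-9737} = - \frac{1}{9737}$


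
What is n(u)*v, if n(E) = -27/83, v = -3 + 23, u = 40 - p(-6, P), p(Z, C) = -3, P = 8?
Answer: -540/83 ≈ -6.5060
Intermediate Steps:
u = 43 (u = 40 - 1*(-3) = 40 + 3 = 43)
v = 20
n(E) = -27/83 (n(E) = -27*1/83 = -27/83)
n(u)*v = -27/83*20 = -540/83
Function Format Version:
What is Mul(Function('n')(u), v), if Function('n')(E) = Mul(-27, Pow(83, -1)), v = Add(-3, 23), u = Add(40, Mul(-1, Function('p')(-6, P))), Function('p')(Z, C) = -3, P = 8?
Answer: Rational(-540, 83) ≈ -6.5060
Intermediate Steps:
u = 43 (u = Add(40, Mul(-1, -3)) = Add(40, 3) = 43)
v = 20
Function('n')(E) = Rational(-27, 83) (Function('n')(E) = Mul(-27, Rational(1, 83)) = Rational(-27, 83))
Mul(Function('n')(u), v) = Mul(Rational(-27, 83), 20) = Rational(-540, 83)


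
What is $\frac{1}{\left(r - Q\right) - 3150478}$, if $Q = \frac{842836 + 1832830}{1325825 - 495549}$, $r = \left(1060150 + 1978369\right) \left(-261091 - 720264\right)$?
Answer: $- \frac{415138}{1237887117863376607} \approx -3.3536 \cdot 10^{-13}$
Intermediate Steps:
$r = -2981865813245$ ($r = 3038519 \left(-981355\right) = -2981865813245$)
$Q = \frac{1337833}{415138}$ ($Q = \frac{2675666}{830276} = 2675666 \cdot \frac{1}{830276} = \frac{1337833}{415138} \approx 3.2226$)
$\frac{1}{\left(r - Q\right) - 3150478} = \frac{1}{\left(-2981865813245 - \frac{1337833}{415138}\right) - 3150478} = \frac{1}{- \frac{1237885809980240643}{415138} - 3150478} = \frac{1}{- \frac{1237887117863376607}{415138}} = - \frac{415138}{1237887117863376607}$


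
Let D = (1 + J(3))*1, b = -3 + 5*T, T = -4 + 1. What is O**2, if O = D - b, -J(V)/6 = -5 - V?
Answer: 4489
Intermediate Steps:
T = -3
J(V) = 30 + 6*V (J(V) = -6*(-5 - V) = 30 + 6*V)
b = -18 (b = -3 + 5*(-3) = -3 - 15 = -18)
D = 49 (D = (1 + (30 + 6*3))*1 = (1 + (30 + 18))*1 = (1 + 48)*1 = 49*1 = 49)
O = 67 (O = 49 - 1*(-18) = 49 + 18 = 67)
O**2 = 67**2 = 4489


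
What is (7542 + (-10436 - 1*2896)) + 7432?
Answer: 1642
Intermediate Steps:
(7542 + (-10436 - 1*2896)) + 7432 = (7542 + (-10436 - 2896)) + 7432 = (7542 - 13332) + 7432 = -5790 + 7432 = 1642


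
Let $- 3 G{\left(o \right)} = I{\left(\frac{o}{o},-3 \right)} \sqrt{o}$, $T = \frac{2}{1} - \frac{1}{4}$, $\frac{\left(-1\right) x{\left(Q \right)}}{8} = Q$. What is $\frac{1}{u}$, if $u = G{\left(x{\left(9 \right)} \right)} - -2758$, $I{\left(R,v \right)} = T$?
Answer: $\frac{788}{2173311} + \frac{i \sqrt{2}}{2173311} \approx 0.00036258 + 6.5072 \cdot 10^{-7} i$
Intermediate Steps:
$x{\left(Q \right)} = - 8 Q$
$T = \frac{7}{4}$ ($T = 2 \cdot 1 - \frac{1}{4} = 2 - \frac{1}{4} = \frac{7}{4} \approx 1.75$)
$I{\left(R,v \right)} = \frac{7}{4}$
$G{\left(o \right)} = - \frac{7 \sqrt{o}}{12}$ ($G{\left(o \right)} = - \frac{\frac{7}{4} \sqrt{o}}{3} = - \frac{7 \sqrt{o}}{12}$)
$u = 2758 - \frac{7 i \sqrt{2}}{2}$ ($u = - \frac{7 \sqrt{\left(-8\right) 9}}{12} - -2758 = - \frac{7 \sqrt{-72}}{12} + 2758 = - \frac{7 \cdot 6 i \sqrt{2}}{12} + 2758 = - \frac{7 i \sqrt{2}}{2} + 2758 = 2758 - \frac{7 i \sqrt{2}}{2} \approx 2758.0 - 4.9497 i$)
$\frac{1}{u} = \frac{1}{2758 - \frac{7 i \sqrt{2}}{2}}$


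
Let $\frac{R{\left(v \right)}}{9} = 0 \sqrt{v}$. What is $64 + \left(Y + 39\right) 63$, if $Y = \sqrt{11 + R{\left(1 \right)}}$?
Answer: $2521 + 63 \sqrt{11} \approx 2729.9$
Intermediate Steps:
$R{\left(v \right)} = 0$ ($R{\left(v \right)} = 9 \cdot 0 \sqrt{v} = 9 \cdot 0 = 0$)
$Y = \sqrt{11}$ ($Y = \sqrt{11 + 0} = \sqrt{11} \approx 3.3166$)
$64 + \left(Y + 39\right) 63 = 64 + \left(\sqrt{11} + 39\right) 63 = 64 + \left(39 + \sqrt{11}\right) 63 = 64 + \left(2457 + 63 \sqrt{11}\right) = 2521 + 63 \sqrt{11}$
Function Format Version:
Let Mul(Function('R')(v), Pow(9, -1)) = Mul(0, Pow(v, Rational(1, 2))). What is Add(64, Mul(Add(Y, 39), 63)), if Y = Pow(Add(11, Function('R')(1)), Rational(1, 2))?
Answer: Add(2521, Mul(63, Pow(11, Rational(1, 2)))) ≈ 2729.9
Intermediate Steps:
Function('R')(v) = 0 (Function('R')(v) = Mul(9, Mul(0, Pow(v, Rational(1, 2)))) = Mul(9, 0) = 0)
Y = Pow(11, Rational(1, 2)) (Y = Pow(Add(11, 0), Rational(1, 2)) = Pow(11, Rational(1, 2)) ≈ 3.3166)
Add(64, Mul(Add(Y, 39), 63)) = Add(64, Mul(Add(Pow(11, Rational(1, 2)), 39), 63)) = Add(64, Mul(Add(39, Pow(11, Rational(1, 2))), 63)) = Add(64, Add(2457, Mul(63, Pow(11, Rational(1, 2))))) = Add(2521, Mul(63, Pow(11, Rational(1, 2))))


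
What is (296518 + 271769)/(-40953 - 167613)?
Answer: -63143/23174 ≈ -2.7247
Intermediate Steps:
(296518 + 271769)/(-40953 - 167613) = 568287/(-208566) = 568287*(-1/208566) = -63143/23174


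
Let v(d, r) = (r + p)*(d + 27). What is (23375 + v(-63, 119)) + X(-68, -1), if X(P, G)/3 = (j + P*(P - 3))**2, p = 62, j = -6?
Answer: 69771911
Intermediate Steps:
v(d, r) = (27 + d)*(62 + r) (v(d, r) = (r + 62)*(d + 27) = (62 + r)*(27 + d) = (27 + d)*(62 + r))
X(P, G) = 3*(-6 + P*(-3 + P))**2 (X(P, G) = 3*(-6 + P*(P - 3))**2 = 3*(-6 + P*(-3 + P))**2)
(23375 + v(-63, 119)) + X(-68, -1) = (23375 + (1674 + 27*119 + 62*(-63) - 63*119)) + 3*(6 - 1*(-68)**2 + 3*(-68))**2 = (23375 + (1674 + 3213 - 3906 - 7497)) + 3*(6 - 1*4624 - 204)**2 = (23375 - 6516) + 3*(6 - 4624 - 204)**2 = 16859 + 3*(-4822)**2 = 16859 + 3*23251684 = 16859 + 69755052 = 69771911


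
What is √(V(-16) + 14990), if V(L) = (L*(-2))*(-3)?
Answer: √14894 ≈ 122.04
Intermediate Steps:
V(L) = 6*L (V(L) = -2*L*(-3) = 6*L)
√(V(-16) + 14990) = √(6*(-16) + 14990) = √(-96 + 14990) = √14894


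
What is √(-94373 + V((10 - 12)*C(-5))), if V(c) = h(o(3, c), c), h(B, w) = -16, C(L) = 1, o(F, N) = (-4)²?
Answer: I*√94389 ≈ 307.23*I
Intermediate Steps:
o(F, N) = 16
V(c) = -16
√(-94373 + V((10 - 12)*C(-5))) = √(-94373 - 16) = √(-94389) = I*√94389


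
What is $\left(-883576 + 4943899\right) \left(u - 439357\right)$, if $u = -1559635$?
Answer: $-8116553194416$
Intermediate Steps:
$\left(-883576 + 4943899\right) \left(u - 439357\right) = \left(-883576 + 4943899\right) \left(-1559635 - 439357\right) = 4060323 \left(-1998992\right) = -8116553194416$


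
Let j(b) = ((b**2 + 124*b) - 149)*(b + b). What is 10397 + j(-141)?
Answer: -623539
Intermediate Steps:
j(b) = 2*b*(-149 + b**2 + 124*b) (j(b) = (-149 + b**2 + 124*b)*(2*b) = 2*b*(-149 + b**2 + 124*b))
10397 + j(-141) = 10397 + 2*(-141)*(-149 + (-141)**2 + 124*(-141)) = 10397 + 2*(-141)*(-149 + 19881 - 17484) = 10397 + 2*(-141)*2248 = 10397 - 633936 = -623539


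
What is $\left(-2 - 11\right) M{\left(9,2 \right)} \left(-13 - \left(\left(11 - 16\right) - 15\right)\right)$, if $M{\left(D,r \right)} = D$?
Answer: $-819$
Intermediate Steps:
$\left(-2 - 11\right) M{\left(9,2 \right)} \left(-13 - \left(\left(11 - 16\right) - 15\right)\right) = \left(-2 - 11\right) 9 \left(-13 - \left(\left(11 - 16\right) - 15\right)\right) = \left(-2 - 11\right) 9 \left(-13 - \left(-5 - 15\right)\right) = \left(-13\right) 9 \left(-13 - -20\right) = - 117 \left(-13 + 20\right) = \left(-117\right) 7 = -819$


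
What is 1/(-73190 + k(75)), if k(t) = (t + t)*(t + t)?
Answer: -1/50690 ≈ -1.9728e-5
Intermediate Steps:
k(t) = 4*t**2 (k(t) = (2*t)*(2*t) = 4*t**2)
1/(-73190 + k(75)) = 1/(-73190 + 4*75**2) = 1/(-73190 + 4*5625) = 1/(-73190 + 22500) = 1/(-50690) = -1/50690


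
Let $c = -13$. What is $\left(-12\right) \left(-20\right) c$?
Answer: $-3120$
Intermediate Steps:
$\left(-12\right) \left(-20\right) c = \left(-12\right) \left(-20\right) \left(-13\right) = 240 \left(-13\right) = -3120$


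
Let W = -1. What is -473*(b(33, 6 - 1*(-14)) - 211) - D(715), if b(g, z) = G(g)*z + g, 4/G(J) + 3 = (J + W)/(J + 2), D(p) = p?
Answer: 7418367/73 ≈ 1.0162e+5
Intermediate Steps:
G(J) = 4/(-3 + (-1 + J)/(2 + J)) (G(J) = 4/(-3 + (J - 1)/(J + 2)) = 4/(-3 + (-1 + J)/(2 + J)))
b(g, z) = g + 4*z*(-2 - g)/(7 + 2*g) (b(g, z) = (4*(-2 - g)/(7 + 2*g))*z + g = 4*z*(-2 - g)/(7 + 2*g) + g = g + 4*z*(-2 - g)/(7 + 2*g))
-473*(b(33, 6 - 1*(-14)) - 211) - D(715) = -473*((33*(7 + 2*33) - 4*(6 - 1*(-14))*(2 + 33))/(7 + 2*33) - 211) - 1*715 = -473*((33*(7 + 66) - 4*(6 + 14)*35)/(7 + 66) - 211) - 715 = -473*((33*73 - 4*20*35)/73 - 211) - 715 = -473*((2409 - 2800)/73 - 211) - 715 = -473*((1/73)*(-391) - 211) - 715 = -473*(-391/73 - 211) - 715 = -473*(-15794/73) - 715 = 7470562/73 - 715 = 7418367/73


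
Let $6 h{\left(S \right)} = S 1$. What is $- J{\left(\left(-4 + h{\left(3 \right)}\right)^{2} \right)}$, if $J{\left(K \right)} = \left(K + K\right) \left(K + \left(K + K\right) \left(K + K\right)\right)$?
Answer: $- \frac{60025}{4} \approx -15006.0$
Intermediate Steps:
$h{\left(S \right)} = \frac{S}{6}$ ($h{\left(S \right)} = \frac{S 1}{6} = \frac{S}{6}$)
$J{\left(K \right)} = 2 K \left(K + 4 K^{2}\right)$ ($J{\left(K \right)} = 2 K \left(K + 2 K 2 K\right) = 2 K \left(K + 4 K^{2}\right)$)
$- J{\left(\left(-4 + h{\left(3 \right)}\right)^{2} \right)} = - \left(\left(-4 + \frac{1}{6} \cdot 3\right)^{2}\right)^{2} \left(2 + 8 \left(-4 + \frac{1}{6} \cdot 3\right)^{2}\right) = - \left(\left(-4 + \frac{1}{2}\right)^{2}\right)^{2} \left(2 + 8 \left(-4 + \frac{1}{2}\right)^{2}\right) = - \left(\left(- \frac{7}{2}\right)^{2}\right)^{2} \left(2 + 8 \left(- \frac{7}{2}\right)^{2}\right) = - \left(\frac{49}{4}\right)^{2} \left(2 + 8 \cdot \frac{49}{4}\right) = - \frac{2401 \left(2 + 98\right)}{16} = - \frac{2401 \cdot 100}{16} = \left(-1\right) \frac{60025}{4} = - \frac{60025}{4}$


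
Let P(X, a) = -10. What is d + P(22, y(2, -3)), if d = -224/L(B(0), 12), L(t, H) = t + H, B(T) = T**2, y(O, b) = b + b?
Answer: -86/3 ≈ -28.667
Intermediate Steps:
y(O, b) = 2*b
L(t, H) = H + t
d = -56/3 (d = -224/(12 + 0**2) = -224/(12 + 0) = -224/12 = -224*1/12 = -56/3 ≈ -18.667)
d + P(22, y(2, -3)) = -56/3 - 10 = -86/3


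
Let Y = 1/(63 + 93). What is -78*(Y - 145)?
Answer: 22619/2 ≈ 11310.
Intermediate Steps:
Y = 1/156 ≈ 0.0064103
-78*(Y - 145) = -78*(1/156 - 145) = -78*(-22619/156) = 22619/2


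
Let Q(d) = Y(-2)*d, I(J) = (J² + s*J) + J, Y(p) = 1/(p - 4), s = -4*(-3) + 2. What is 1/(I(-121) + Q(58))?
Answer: 3/38449 ≈ 7.8025e-5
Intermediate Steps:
s = 14 (s = 12 + 2 = 14)
Y(p) = 1/(-4 + p)
I(J) = J² + 15*J (I(J) = (J² + 14*J) + J = J² + 15*J)
Q(d) = -d/6 (Q(d) = d/(-4 - 2) = d/(-6) = -d/6)
1/(I(-121) + Q(58)) = 1/(-121*(15 - 121) - ⅙*58) = 1/(-121*(-106) - 29/3) = 1/(12826 - 29/3) = 1/(38449/3) = 3/38449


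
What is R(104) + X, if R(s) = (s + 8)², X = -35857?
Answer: -23313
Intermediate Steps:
R(s) = (8 + s)²
R(104) + X = (8 + 104)² - 35857 = 112² - 35857 = 12544 - 35857 = -23313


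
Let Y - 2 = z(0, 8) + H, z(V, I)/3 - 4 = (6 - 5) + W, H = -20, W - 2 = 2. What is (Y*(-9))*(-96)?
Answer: 7776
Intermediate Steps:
W = 4 (W = 2 + 2 = 4)
z(V, I) = 27 (z(V, I) = 12 + 3*((6 - 5) + 4) = 12 + 3*(1 + 4) = 12 + 3*5 = 12 + 15 = 27)
Y = 9 (Y = 2 + (27 - 20) = 2 + 7 = 9)
(Y*(-9))*(-96) = (9*(-9))*(-96) = -81*(-96) = 7776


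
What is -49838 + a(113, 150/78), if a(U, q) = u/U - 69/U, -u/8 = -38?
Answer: -5631459/113 ≈ -49836.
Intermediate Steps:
u = 304 (u = -8*(-38) = 304)
a(U, q) = 235/U (a(U, q) = 304/U - 69/U = 235/U)
-49838 + a(113, 150/78) = -49838 + 235/113 = -5631459/113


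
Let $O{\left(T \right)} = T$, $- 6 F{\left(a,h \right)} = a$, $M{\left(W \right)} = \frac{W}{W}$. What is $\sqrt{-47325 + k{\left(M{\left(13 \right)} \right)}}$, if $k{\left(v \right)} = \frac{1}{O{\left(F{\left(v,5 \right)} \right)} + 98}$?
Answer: $\frac{3 i \sqrt{1811858267}}{587} \approx 217.54 i$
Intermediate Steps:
$M{\left(W \right)} = 1$
$F{\left(a,h \right)} = - \frac{a}{6}$
$k{\left(v \right)} = \frac{1}{98 - \frac{v}{6}}$ ($k{\left(v \right)} = \frac{1}{- \frac{v}{6} + 98} = \frac{1}{98 - \frac{v}{6}}$)
$\sqrt{-47325 + k{\left(M{\left(13 \right)} \right)}} = \sqrt{-47325 - \frac{6}{-588 + 1}} = \sqrt{-47325 - \frac{6}{-587}} = \sqrt{-47325 - - \frac{6}{587}} = \sqrt{-47325 + \frac{6}{587}} = \sqrt{- \frac{27779769}{587}} = \frac{3 i \sqrt{1811858267}}{587}$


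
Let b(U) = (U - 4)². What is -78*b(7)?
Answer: -702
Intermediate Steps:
b(U) = (-4 + U)²
-78*b(7) = -78*(-4 + 7)² = -78*3² = -78*9 = -702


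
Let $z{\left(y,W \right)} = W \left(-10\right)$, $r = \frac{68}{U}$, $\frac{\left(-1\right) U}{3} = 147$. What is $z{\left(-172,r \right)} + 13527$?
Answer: $\frac{5966087}{441} \approx 13529.0$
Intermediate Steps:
$U = -441$ ($U = \left(-3\right) 147 = -441$)
$r = - \frac{68}{441}$ ($r = \frac{68}{-441} = 68 \left(- \frac{1}{441}\right) = - \frac{68}{441} \approx -0.1542$)
$z{\left(y,W \right)} = - 10 W$
$z{\left(-172,r \right)} + 13527 = \left(-10\right) \left(- \frac{68}{441}\right) + 13527 = \frac{680}{441} + 13527 = \frac{5966087}{441}$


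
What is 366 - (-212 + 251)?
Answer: 327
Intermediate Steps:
366 - (-212 + 251) = 366 - 1*39 = 366 - 39 = 327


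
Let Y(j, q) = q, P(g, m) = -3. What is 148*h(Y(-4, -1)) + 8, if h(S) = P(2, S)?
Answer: -436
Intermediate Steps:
h(S) = -3
148*h(Y(-4, -1)) + 8 = 148*(-3) + 8 = -444 + 8 = -436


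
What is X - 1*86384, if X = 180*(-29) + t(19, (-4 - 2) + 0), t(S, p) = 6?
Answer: -91598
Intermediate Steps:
X = -5214 (X = 180*(-29) + 6 = -5220 + 6 = -5214)
X - 1*86384 = -5214 - 1*86384 = -5214 - 86384 = -91598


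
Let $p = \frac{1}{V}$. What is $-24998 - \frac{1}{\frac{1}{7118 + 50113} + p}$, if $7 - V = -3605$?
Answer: $- \frac{575890562}{20281} \approx -28396.0$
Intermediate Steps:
$V = 3612$ ($V = 7 - -3605 = 7 + 3605 = 3612$)
$p = \frac{1}{3612} \approx 0.00027685$
$-24998 - \frac{1}{\frac{1}{7118 + 50113} + p} = -24998 - \frac{1}{\frac{1}{7118 + 50113} + \frac{1}{3612}} = -24998 - \frac{1}{\frac{1}{57231} + \frac{1}{3612}} = -24998 - \frac{1}{\frac{20281}{68906124}} = -24998 - \frac{68906124}{20281} = - \frac{575890562}{20281}$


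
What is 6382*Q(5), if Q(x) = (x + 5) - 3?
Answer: 44674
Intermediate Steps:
Q(x) = 2 + x (Q(x) = (5 + x) - 3 = 2 + x)
6382*Q(5) = 6382*(2 + 5) = 6382*7 = 44674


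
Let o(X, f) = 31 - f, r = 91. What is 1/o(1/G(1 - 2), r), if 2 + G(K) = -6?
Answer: -1/60 ≈ -0.016667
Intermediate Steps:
G(K) = -8 (G(K) = -2 - 6 = -8)
1/o(1/G(1 - 2), r) = 1/(31 - 1*91) = 1/(31 - 91) = 1/(-60) = -1/60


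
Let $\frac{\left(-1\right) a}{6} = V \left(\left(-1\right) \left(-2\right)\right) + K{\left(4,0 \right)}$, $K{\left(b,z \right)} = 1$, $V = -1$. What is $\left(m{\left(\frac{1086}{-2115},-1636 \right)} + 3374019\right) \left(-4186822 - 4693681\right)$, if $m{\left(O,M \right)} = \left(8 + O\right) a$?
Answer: $- \frac{7041395417705563}{235} \approx -2.9963 \cdot 10^{13}$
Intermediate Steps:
$a = 6$ ($a = - 6 \left(- \left(-1\right) \left(-2\right) + 1\right) = - 6 \left(\left(-1\right) 2 + 1\right) = - 6 \left(-2 + 1\right) = \left(-6\right) \left(-1\right) = 6$)
$m{\left(O,M \right)} = 48 + 6 O$ ($m{\left(O,M \right)} = \left(8 + O\right) 6 = 48 + 6 O$)
$\left(m{\left(\frac{1086}{-2115},-1636 \right)} + 3374019\right) \left(-4186822 - 4693681\right) = \left(\left(48 + 6 \frac{1086}{-2115}\right) + 3374019\right) \left(-4186822 - 4693681\right) = \left(\left(48 + 6 \cdot 1086 \left(- \frac{1}{2115}\right)\right) + 3374019\right) \left(-8880503\right) = \left(\left(48 + 6 \left(- \frac{362}{705}\right)\right) + 3374019\right) \left(-8880503\right) = \left(\left(48 - \frac{724}{235}\right) + 3374019\right) \left(-8880503\right) = \left(\frac{10556}{235} + 3374019\right) \left(-8880503\right) = \frac{792905021}{235} \left(-8880503\right) = - \frac{7041395417705563}{235}$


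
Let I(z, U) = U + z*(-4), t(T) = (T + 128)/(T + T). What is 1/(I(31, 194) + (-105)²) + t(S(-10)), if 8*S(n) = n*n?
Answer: 623549/110950 ≈ 5.6201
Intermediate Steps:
S(n) = n²/8 (S(n) = (n*n)/8 = n²/8)
t(T) = (128 + T)/(2*T) (t(T) = (128 + T)/((2*T)) = (128 + T)*(1/(2*T)) = (128 + T)/(2*T))
I(z, U) = U - 4*z
1/(I(31, 194) + (-105)²) + t(S(-10)) = 1/((194 - 4*31) + (-105)²) + (128 + (⅛)*(-10)²)/(2*(((⅛)*(-10)²))) = 1/((194 - 124) + 11025) + (128 + (⅛)*100)/(2*(((⅛)*100))) = 1/(70 + 11025) + (128 + 25/2)/(2*(25/2)) = 1/11095 + (½)*(2/25)*(281/2) = 1/11095 + 281/50 = 623549/110950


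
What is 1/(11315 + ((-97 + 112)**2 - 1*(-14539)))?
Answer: 1/26079 ≈ 3.8345e-5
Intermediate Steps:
1/(11315 + ((-97 + 112)**2 - 1*(-14539))) = 1/(11315 + (15**2 + 14539)) = 1/(11315 + (225 + 14539)) = 1/(11315 + 14764) = 1/26079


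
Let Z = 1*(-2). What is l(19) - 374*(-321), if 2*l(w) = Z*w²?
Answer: 119693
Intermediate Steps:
Z = -2
l(w) = -w² (l(w) = (-2*w²)/2 = -w²)
l(19) - 374*(-321) = -1*19² - 374*(-321) = -1*361 + 120054 = -361 + 120054 = 119693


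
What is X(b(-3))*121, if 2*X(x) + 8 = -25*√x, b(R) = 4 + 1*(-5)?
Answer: -484 - 3025*I/2 ≈ -484.0 - 1512.5*I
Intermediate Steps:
b(R) = -1 (b(R) = 4 - 5 = -1)
X(x) = -4 - 25*√x/2 (X(x) = -4 + (-25*√x)/2 = -4 - 25*√x/2)
X(b(-3))*121 = (-4 - 25*I/2)*121 = -484 - 3025*I/2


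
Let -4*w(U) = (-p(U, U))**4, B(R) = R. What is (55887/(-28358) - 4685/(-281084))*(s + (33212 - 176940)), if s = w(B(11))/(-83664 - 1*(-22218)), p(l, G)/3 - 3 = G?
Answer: 116962787218163167/416483708762 ≈ 2.8083e+5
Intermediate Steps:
p(l, G) = 9 + 3*G
w(U) = -(-9 - 3*U)**4/4 (w(U) = -(9 + 3*U)**4/4 = -(-9 - 3*U)**4/4)
s = 2646/209 (s = (-81*(3 + 11)**4/4)/(-83664 - 1*(-22218)) = (-81/4*14**4)/(-83664 + 22218) = -81/4*38416/(-61446) = -777924*(-1/61446) = 2646/209 ≈ 12.660)
(55887/(-28358) - 4685/(-281084))*(s + (33212 - 176940)) = (55887/(-28358) - 4685/(-281084))*(2646/209 + (33212 - 176940)) = (55887*(-1/28358) - 4685*(-1/281084))*(2646/209 - 143728) = (-55887/28358 + 4685/281084)*(-30036506/209) = -7788042139/3985490036*(-30036506/209) = 116962787218163167/416483708762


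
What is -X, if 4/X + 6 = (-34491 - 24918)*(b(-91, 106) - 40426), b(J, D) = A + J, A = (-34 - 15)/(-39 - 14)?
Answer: -106/63786017325 ≈ -1.6618e-9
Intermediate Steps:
A = 49/53 (A = -49/(-53) = -49*(-1/53) = 49/53 ≈ 0.92453)
b(J, D) = 49/53 + J
X = 106/63786017325 (X = 4/(-6 + (-34491 - 24918)*((49/53 - 91) - 40426)) = 4/(-6 - 59409*(-4774/53 - 40426)) = 4/(-6 - 59409*(-2147352/53)) = 4/(-6 + 127572034968/53) = 4/(127572034650/53) = 4*(53/127572034650) = 106/63786017325 ≈ 1.6618e-9)
-X = -1*106/63786017325 = -106/63786017325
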